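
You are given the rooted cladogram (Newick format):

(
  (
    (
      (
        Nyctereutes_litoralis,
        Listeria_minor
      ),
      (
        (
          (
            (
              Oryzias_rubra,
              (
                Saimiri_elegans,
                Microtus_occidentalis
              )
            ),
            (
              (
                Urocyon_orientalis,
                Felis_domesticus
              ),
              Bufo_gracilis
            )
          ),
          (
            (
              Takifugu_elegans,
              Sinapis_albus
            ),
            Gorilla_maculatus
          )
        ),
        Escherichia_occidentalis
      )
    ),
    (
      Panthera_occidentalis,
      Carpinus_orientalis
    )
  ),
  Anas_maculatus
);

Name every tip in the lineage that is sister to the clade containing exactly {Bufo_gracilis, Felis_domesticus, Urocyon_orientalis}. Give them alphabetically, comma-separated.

Microtus_occidentalis, Oryzias_rubra, Saimiri_elegans

The clade containing exactly {Bufo_gracilis, Felis_domesticus, Urocyon_orientalis} attaches to the tree at the node subtending ((Oryzias_rubra,(Saimiri_elegans,Microtus_occidentalis)),((Urocyon_orientalis,Felis_domesticus),Bufo_gracilis)).
The other lineage descending from that same node — the sister group — is (Oryzias_rubra,(Saimiri_elegans,Microtus_occidentalis)); its 3 tips in alphabetical order are the answer.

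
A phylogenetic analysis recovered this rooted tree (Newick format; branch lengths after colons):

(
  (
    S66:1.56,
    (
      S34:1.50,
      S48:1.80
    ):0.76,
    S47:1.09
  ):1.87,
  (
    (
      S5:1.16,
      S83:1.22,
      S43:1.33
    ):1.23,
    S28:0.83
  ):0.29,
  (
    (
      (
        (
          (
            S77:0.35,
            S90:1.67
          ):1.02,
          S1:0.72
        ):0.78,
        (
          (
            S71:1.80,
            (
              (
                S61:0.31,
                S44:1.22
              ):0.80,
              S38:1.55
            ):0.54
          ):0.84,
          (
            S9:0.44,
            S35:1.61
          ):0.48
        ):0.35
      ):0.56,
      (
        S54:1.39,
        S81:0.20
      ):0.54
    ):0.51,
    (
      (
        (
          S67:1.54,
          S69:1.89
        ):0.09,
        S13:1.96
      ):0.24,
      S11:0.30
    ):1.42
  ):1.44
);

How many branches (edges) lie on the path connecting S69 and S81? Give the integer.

7

The MRCA of S69 and S81 is the node subtending (((((S77,S90),S1),((S71,((S61,S44),S38)),(S9,S35))),(S54,S81)),(((S67,S69),S13),S11)).
From S69 up to that node: 4 branches. From S81 up to the same node: 3 branches. Total: 4 + 3 = 7.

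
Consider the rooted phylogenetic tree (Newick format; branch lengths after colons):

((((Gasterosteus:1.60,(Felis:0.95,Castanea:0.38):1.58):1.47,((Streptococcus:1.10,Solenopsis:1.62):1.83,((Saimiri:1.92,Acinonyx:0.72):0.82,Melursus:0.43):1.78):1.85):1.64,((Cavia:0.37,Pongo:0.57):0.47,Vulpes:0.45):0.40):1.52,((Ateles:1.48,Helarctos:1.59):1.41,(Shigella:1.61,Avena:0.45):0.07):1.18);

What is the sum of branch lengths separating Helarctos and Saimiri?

The path runs Helarctos → … → MRCA → … → Saimiri; the MRCA is the root of the tree.
Branch lengths along that path: 1.59 + 1.41 + 1.18 + 1.52 + 1.64 + 1.85 + 1.78 + 0.82 + 1.92 = 13.71.

13.71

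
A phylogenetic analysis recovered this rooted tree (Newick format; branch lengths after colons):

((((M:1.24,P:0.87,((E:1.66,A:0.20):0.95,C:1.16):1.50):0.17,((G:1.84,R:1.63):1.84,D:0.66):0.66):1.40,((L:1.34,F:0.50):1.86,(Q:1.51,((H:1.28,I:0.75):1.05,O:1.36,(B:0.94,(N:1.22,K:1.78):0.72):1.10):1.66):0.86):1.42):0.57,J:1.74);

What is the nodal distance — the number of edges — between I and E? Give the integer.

10

The MRCA of I and E is the node subtending (((M,P,((E,A),C)),((G,R),D)),((L,F),(Q,((H,I),O,(B,(N,K)))))).
From I up to that node: 5 branches. From E up to the same node: 5 branches. Total: 5 + 5 = 10.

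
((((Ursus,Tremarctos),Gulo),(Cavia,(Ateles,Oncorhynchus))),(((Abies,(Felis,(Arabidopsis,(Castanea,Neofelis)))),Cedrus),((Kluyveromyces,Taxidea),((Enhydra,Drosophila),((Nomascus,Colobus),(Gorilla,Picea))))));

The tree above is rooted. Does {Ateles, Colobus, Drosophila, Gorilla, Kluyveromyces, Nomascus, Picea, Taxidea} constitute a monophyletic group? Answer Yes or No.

The MRCA of the listed taxa is the root, so the smallest clade containing them is the whole tree.
That clade also contains Abies, Arabidopsis, Castanea, Cavia, Cedrus, Enhydra, Felis, Gulo, Neofelis, Oncorhynchus, Tremarctos, Ursus, which are not in the proposed group, so the group is not monophyletic.

No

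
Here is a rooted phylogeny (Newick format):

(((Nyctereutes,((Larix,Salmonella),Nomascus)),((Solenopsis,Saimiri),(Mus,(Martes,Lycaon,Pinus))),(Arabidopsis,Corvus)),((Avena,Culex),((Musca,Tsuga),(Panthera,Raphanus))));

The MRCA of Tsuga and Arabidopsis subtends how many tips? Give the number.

The MRCA of Tsuga and Arabidopsis is the root, so the clade is the entire tree.
That clade contains 18 terminal taxa: Arabidopsis, Avena, Corvus, Culex, Larix, Lycaon, Martes, Mus, Musca, Nomascus, Nyctereutes, Panthera, Pinus, Raphanus, Saimiri, Salmonella, Solenopsis, Tsuga.

18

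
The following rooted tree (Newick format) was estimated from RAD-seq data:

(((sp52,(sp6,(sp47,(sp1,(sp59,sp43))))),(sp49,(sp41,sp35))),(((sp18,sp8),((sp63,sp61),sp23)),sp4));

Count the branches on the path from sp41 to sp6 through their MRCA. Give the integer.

The MRCA of sp41 and sp6 is the node subtending ((sp52,(sp6,(sp47,(sp1,(sp59,sp43))))),(sp49,(sp41,sp35))).
From sp41 up to that node: 3 branches. From sp6 up to the same node: 3 branches. Total: 3 + 3 = 6.

6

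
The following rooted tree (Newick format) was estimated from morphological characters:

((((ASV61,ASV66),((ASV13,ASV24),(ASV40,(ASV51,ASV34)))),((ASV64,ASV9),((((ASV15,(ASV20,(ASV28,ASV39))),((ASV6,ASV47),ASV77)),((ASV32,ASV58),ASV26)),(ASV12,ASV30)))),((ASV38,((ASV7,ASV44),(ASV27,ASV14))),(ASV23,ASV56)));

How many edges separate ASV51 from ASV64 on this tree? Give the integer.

8

The MRCA of ASV51 and ASV64 is the node subtending (((ASV61,ASV66),((ASV13,ASV24),(ASV40,(ASV51,ASV34)))),((ASV64,ASV9),((((ASV15,(ASV20,(ASV28,ASV39))),((ASV6,ASV47),ASV77)),((ASV32,ASV58),ASV26)),(ASV12,ASV30)))).
From ASV51 up to that node: 5 branches. From ASV64 up to the same node: 3 branches. Total: 5 + 3 = 8.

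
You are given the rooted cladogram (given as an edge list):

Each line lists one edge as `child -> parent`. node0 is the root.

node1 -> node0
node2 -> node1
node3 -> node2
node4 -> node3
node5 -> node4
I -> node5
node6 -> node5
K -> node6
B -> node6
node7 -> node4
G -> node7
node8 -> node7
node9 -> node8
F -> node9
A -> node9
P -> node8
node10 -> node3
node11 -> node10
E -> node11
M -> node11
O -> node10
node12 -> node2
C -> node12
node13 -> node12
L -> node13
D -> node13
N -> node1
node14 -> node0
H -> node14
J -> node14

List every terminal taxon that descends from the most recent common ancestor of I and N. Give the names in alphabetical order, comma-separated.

Tracing I: it sits inside (I,(K,B)).
Tracing N: it sits inside (((((I,(K,B)),(G,((F,A),P))),((E,M),O)),(C,(L,D))),N).
The smallest clade enclosing both is (((((I,(K,B)),(G,((F,A),P))),((E,M),O)),(C,(L,D))),N); the answer is its 14 terminal taxa in alphabetical order.

A, B, C, D, E, F, G, I, K, L, M, N, O, P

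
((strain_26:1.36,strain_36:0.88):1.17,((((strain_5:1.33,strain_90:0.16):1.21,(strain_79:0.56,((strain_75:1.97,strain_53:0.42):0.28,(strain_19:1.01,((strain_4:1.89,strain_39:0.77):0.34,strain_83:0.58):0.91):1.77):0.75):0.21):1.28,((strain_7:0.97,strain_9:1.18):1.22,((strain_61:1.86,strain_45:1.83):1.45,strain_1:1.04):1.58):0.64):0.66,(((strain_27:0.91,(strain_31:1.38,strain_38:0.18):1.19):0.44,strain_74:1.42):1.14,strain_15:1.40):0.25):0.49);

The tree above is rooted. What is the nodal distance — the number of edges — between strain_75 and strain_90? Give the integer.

6

The MRCA of strain_75 and strain_90 is the node subtending ((strain_5,strain_90),(strain_79,((strain_75,strain_53),(strain_19,((strain_4,strain_39),strain_83))))).
From strain_75 up to that node: 4 branches. From strain_90 up to the same node: 2 branches. Total: 4 + 2 = 6.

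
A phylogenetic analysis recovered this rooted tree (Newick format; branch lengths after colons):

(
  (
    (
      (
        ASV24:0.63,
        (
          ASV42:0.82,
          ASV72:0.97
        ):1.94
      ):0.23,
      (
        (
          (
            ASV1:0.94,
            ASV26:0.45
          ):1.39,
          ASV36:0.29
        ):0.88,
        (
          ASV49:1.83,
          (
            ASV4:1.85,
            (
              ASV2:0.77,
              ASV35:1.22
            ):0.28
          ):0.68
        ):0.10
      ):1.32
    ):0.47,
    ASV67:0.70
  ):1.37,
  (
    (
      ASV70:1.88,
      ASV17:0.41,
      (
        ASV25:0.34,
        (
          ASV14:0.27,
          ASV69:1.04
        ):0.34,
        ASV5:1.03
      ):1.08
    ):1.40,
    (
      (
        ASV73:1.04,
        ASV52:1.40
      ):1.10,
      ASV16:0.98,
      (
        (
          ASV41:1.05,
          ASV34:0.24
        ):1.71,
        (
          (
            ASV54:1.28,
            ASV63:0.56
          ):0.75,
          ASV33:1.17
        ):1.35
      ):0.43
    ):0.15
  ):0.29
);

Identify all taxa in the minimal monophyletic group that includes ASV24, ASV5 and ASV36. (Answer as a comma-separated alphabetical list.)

ASV1, ASV14, ASV16, ASV17, ASV2, ASV24, ASV25, ASV26, ASV33, ASV34, ASV35, ASV36, ASV4, ASV41, ASV42, ASV49, ASV5, ASV52, ASV54, ASV63, ASV67, ASV69, ASV70, ASV72, ASV73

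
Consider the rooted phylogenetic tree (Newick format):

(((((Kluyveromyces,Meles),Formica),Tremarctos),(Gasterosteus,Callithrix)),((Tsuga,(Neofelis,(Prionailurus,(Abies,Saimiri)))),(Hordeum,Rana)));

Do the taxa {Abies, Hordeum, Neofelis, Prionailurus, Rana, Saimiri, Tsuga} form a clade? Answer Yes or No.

Yes

The most recent common ancestor of these taxa subtends ((Tsuga,(Neofelis,(Prionailurus,(Abies,Saimiri)))),(Hordeum,Rana)).
That clade has exactly 7 tips — every listed taxon and nothing else — so the group is monophyletic.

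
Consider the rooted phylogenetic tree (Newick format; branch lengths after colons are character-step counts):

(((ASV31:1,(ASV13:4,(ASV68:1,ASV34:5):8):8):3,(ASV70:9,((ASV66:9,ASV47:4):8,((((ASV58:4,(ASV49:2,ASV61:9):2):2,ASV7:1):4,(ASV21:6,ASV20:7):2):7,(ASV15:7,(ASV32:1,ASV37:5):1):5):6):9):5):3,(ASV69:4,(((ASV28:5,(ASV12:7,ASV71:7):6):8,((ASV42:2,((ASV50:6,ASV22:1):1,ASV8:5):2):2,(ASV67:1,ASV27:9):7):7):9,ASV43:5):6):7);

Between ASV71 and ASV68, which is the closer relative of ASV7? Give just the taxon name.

The MRCA of ASV7 and ASV68 subtends ((ASV31,(ASV13,(ASV68,ASV34))),(ASV70,((ASV66,ASV47),((((ASV58,(ASV49,ASV61)),ASV7),(ASV21,ASV20)),(ASV15,(ASV32,ASV37)))))) (16 taxa).
The MRCA of ASV7 and ASV71 is the root, subtending the entire tree (27 taxa).
The first is nested inside the second, so ASV7 shares a more recent common ancestor with ASV68.

ASV68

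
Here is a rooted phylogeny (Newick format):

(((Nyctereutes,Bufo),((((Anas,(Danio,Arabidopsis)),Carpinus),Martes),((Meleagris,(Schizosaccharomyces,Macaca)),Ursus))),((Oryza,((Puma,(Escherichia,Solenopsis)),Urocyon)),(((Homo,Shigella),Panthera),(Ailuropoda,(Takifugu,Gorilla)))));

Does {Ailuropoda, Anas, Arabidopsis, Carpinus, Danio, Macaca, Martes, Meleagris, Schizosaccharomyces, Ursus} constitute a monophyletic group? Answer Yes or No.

No

The MRCA of the listed taxa is the root, so the smallest clade containing them is the whole tree.
That clade also contains Bufo, Escherichia, Gorilla, Homo, Nyctereutes, Oryza, Panthera, Puma, Shigella, Solenopsis, Takifugu, Urocyon, which are not in the proposed group, so the group is not monophyletic.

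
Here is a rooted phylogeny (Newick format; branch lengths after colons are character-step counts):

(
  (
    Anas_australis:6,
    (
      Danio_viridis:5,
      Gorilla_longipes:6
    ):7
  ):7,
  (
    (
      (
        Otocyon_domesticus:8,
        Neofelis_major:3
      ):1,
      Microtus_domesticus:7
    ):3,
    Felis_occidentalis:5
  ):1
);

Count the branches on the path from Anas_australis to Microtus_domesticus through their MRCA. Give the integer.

5

The MRCA of Anas_australis and Microtus_domesticus is the root of the tree.
From Anas_australis up to that node: 2 branches. From Microtus_domesticus up to the same node: 3 branches. Total: 2 + 3 = 5.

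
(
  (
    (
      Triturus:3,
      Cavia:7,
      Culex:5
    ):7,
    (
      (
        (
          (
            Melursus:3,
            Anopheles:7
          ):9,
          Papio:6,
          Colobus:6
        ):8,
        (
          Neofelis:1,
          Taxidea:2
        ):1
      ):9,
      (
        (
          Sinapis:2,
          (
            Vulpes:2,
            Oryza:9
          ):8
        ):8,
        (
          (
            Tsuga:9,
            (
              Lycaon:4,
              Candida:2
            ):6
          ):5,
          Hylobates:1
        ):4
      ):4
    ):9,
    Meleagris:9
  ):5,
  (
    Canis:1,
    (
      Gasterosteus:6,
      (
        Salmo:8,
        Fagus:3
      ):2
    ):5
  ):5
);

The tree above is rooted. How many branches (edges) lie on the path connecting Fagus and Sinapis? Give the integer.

The MRCA of Fagus and Sinapis is the root of the tree.
From Fagus up to that node: 4 branches. From Sinapis up to the same node: 5 branches. Total: 4 + 5 = 9.

9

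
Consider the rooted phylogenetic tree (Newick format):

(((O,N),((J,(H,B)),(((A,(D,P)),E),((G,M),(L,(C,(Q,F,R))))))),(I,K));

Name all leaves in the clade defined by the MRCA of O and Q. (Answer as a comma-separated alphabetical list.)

Tracing O: it sits inside (O,N).
Tracing Q: it sits inside (Q,F,R).
The smallest clade enclosing both is ((O,N),((J,(H,B)),(((A,(D,P)),E),((G,M),(L,(C,(Q,F,R))))))); the answer is its 16 terminal taxa in alphabetical order.

A, B, C, D, E, F, G, H, J, L, M, N, O, P, Q, R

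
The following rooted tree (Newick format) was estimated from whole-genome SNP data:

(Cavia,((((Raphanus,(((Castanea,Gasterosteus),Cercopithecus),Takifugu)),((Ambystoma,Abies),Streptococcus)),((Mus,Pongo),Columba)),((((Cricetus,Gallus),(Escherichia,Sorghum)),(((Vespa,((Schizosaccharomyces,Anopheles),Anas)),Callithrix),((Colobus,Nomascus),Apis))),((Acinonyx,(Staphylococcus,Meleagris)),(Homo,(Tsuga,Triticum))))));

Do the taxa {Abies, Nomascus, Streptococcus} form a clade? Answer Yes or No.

The MRCA of the listed taxa subtends ((((Raphanus,(((Castanea,Gasterosteus),Cercopithecus),Takifugu)),((Ambystoma,Abies),Streptococcus)),((Mus,Pongo),Columba)),((((Cricetus,Gallus),(Escherichia,Sorghum)),(((Vespa,((Schizosaccharomyces,Anopheles),Anas)),Callithrix),((Colobus,Nomascus),Apis))),((Acinonyx,(Staphylococcus,Meleagris)),(Homo,(Tsuga,Triticum))))).
That clade also contains Acinonyx, Ambystoma, Anas, Anopheles, Apis, Callithrix, Castanea, Cercopithecus, Colobus, Columba, Cricetus, Escherichia, Gallus, Gasterosteus, Homo, Meleagris, Mus, Pongo, Raphanus, Schizosaccharomyces, Sorghum, Staphylococcus, Takifugu, Triticum, Tsuga, Vespa, which are not in the proposed group, so the group is not monophyletic.

No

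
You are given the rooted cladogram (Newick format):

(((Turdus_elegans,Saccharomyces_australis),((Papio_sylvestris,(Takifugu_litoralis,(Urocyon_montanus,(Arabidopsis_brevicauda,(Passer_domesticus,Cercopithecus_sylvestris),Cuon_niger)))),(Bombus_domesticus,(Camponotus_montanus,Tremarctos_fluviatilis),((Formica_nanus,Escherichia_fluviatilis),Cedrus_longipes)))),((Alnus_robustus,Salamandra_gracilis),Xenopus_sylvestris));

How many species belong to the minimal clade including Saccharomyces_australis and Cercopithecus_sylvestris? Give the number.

15

The MRCA of Saccharomyces_australis and Cercopithecus_sylvestris is the node subtending ((Turdus_elegans,Saccharomyces_australis),((Papio_sylvestris,(Takifugu_litoralis,(Urocyon_montanus,(Arabidopsis_brevicauda,(Passer_domesticus,Cercopithecus_sylvestris),Cuon_niger)))),(Bombus_domesticus,(Camponotus_montanus,Tremarctos_fluviatilis),((Formica_nanus,Escherichia_fluviatilis),Cedrus_longipes)))).
That clade contains 15 terminal taxa: Arabidopsis_brevicauda, Bombus_domesticus, Camponotus_montanus, Cedrus_longipes, Cercopithecus_sylvestris, Cuon_niger, Escherichia_fluviatilis, Formica_nanus, Papio_sylvestris, Passer_domesticus, Saccharomyces_australis, Takifugu_litoralis, Tremarctos_fluviatilis, Turdus_elegans, Urocyon_montanus.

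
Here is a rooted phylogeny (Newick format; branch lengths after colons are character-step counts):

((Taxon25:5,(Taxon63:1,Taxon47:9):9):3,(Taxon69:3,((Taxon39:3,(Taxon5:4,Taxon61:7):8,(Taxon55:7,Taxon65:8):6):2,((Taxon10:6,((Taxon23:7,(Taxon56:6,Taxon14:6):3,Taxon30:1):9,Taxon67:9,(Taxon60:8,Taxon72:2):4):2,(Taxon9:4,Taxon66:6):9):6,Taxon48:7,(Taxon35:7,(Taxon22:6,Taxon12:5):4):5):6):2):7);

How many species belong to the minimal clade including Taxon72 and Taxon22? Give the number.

14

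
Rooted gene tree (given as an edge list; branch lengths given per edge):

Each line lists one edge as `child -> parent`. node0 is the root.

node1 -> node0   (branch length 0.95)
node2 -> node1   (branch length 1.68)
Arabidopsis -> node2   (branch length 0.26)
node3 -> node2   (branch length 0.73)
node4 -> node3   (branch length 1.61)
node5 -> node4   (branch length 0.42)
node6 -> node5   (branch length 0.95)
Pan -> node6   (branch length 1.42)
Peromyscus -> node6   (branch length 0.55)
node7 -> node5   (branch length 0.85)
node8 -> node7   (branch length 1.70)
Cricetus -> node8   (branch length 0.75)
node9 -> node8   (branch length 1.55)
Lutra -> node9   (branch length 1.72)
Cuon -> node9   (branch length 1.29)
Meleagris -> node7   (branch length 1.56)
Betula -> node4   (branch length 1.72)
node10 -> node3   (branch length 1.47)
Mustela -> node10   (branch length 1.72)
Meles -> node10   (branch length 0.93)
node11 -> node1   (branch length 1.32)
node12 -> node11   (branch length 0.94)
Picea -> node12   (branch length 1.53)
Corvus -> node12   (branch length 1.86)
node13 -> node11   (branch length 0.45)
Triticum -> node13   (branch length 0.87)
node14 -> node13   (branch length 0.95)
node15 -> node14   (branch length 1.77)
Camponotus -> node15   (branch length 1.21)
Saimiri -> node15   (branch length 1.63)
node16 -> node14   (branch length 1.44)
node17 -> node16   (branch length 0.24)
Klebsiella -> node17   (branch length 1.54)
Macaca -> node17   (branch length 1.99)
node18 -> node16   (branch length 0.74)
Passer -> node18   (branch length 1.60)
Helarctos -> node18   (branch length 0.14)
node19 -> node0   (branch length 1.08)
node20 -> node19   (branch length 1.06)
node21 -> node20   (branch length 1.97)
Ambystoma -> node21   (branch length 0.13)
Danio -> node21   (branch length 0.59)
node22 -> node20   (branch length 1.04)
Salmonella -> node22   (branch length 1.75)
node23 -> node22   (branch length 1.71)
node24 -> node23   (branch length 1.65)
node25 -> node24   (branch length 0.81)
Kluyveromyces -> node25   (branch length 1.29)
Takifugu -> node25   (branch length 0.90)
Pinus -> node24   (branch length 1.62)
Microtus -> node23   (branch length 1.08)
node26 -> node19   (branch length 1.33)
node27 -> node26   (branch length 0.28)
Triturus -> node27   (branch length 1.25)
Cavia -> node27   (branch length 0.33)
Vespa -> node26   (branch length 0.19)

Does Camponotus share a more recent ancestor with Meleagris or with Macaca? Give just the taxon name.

The MRCA of Camponotus and Macaca subtends ((Camponotus,Saimiri),((Klebsiella,Macaca),(Passer,Helarctos))) (6 taxa).
The MRCA of Camponotus and Meleagris subtends ((Arabidopsis,((((Pan,Peromyscus),((Cricetus,(Lutra,Cuon)),Meleagris)),Betula),(Mustela,Meles))),((Picea,Corvus),(Triticum,((Camponotus,Saimiri),((Klebsiella,Macaca),(Passer,Helarctos)))))) (19 taxa).
The first is nested inside the second, so Camponotus shares a more recent common ancestor with Macaca.

Macaca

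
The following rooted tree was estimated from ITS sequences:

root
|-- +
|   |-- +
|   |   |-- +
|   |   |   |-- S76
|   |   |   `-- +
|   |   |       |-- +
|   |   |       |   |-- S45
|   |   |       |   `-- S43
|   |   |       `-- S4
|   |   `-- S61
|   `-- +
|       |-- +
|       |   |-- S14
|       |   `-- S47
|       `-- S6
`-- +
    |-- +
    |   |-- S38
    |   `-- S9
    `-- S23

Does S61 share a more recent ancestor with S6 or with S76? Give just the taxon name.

S76

The MRCA of S61 and S76 subtends ((S76,((S45,S43),S4)),S61) (5 taxa).
The MRCA of S61 and S6 subtends (((S76,((S45,S43),S4)),S61),((S14,S47),S6)) (8 taxa).
The first is nested inside the second, so S61 shares a more recent common ancestor with S76.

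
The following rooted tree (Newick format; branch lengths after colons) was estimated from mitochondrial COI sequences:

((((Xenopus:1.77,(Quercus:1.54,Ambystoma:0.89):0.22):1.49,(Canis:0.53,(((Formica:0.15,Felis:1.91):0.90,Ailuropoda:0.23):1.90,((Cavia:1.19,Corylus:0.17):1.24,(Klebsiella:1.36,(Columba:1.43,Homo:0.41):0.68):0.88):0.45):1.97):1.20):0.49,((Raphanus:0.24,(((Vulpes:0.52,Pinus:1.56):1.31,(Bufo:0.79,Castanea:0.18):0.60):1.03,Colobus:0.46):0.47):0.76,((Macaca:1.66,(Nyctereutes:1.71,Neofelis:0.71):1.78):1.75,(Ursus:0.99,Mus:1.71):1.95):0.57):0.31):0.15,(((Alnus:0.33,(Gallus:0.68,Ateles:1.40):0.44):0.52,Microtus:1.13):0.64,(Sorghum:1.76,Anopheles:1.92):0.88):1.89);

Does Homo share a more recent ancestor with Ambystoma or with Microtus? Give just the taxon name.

Ambystoma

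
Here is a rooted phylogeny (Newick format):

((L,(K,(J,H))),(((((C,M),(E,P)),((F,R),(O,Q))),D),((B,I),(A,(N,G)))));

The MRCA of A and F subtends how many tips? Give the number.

14

The MRCA of A and F is the node subtending (((((C,M),(E,P)),((F,R),(O,Q))),D),((B,I),(A,(N,G)))).
That clade contains 14 terminal taxa: A, B, C, D, E, F, G, I, M, N, O, P, Q, R.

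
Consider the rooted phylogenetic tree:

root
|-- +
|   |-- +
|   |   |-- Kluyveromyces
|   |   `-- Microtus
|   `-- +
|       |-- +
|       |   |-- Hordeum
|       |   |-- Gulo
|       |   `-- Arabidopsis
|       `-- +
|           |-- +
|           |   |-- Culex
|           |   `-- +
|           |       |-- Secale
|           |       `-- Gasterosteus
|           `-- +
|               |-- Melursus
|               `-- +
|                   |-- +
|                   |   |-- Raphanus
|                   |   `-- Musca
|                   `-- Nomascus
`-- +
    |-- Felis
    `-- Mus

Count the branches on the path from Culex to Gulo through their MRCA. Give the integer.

5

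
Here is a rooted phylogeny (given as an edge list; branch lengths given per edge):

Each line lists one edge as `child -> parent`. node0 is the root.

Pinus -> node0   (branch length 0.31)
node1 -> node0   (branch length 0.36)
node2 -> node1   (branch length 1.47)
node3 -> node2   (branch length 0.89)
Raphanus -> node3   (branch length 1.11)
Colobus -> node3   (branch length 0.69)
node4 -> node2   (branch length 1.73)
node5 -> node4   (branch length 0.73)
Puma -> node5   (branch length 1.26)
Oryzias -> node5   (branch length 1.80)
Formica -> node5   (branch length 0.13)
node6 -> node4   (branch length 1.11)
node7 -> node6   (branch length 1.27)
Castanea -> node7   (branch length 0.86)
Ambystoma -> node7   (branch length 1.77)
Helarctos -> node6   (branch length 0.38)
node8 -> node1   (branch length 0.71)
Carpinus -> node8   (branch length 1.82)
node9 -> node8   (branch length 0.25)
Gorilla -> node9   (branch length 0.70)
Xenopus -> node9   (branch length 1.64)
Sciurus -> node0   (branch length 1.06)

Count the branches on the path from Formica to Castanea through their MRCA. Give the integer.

5

The MRCA of Formica and Castanea is the node subtending ((Puma,Oryzias,Formica),((Castanea,Ambystoma),Helarctos)).
From Formica up to that node: 2 branches. From Castanea up to the same node: 3 branches. Total: 2 + 3 = 5.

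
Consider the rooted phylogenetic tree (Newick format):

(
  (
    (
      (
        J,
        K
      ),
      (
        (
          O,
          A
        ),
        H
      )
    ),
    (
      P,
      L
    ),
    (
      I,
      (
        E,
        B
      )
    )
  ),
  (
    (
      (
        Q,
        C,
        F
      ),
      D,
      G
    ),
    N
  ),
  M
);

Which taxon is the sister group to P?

P attaches to the tree at the node subtending (P,L).
The other lineage descending from that same node — the sister group — is the single tip L.

L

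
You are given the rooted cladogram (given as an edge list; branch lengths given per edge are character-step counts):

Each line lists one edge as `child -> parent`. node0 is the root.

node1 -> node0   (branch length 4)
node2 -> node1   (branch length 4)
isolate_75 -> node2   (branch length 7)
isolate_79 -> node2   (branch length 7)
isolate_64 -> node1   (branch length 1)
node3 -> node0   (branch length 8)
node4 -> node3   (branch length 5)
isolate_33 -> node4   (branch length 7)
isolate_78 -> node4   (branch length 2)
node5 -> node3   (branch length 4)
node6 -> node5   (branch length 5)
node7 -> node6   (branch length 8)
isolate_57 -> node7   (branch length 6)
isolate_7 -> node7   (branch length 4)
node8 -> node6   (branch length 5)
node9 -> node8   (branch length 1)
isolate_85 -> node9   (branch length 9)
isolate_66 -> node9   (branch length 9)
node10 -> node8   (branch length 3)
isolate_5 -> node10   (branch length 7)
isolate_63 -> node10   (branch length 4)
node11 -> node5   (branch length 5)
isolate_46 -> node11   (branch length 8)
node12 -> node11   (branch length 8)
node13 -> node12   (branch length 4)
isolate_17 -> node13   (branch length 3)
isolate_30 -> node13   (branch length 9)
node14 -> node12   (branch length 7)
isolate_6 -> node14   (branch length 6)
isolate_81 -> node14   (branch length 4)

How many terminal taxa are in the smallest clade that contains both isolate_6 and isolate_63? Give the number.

11

The MRCA of isolate_6 and isolate_63 is the node subtending (((isolate_57,isolate_7),((isolate_85,isolate_66),(isolate_5,isolate_63))),(isolate_46,((isolate_17,isolate_30),(isolate_6,isolate_81)))).
That clade contains 11 terminal taxa: isolate_17, isolate_30, isolate_46, isolate_5, isolate_57, isolate_6, isolate_63, isolate_66, isolate_7, isolate_81, isolate_85.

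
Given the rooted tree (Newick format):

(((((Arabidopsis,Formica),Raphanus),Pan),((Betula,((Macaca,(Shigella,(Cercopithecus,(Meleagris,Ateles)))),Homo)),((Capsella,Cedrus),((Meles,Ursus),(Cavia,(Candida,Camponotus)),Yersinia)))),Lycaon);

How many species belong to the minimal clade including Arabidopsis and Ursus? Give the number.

The MRCA of Arabidopsis and Ursus is the node subtending ((((Arabidopsis,Formica),Raphanus),Pan),((Betula,((Macaca,(Shigella,(Cercopithecus,(Meleagris,Ateles)))),Homo)),((Capsella,Cedrus),((Meles,Ursus),(Cavia,(Candida,Camponotus)),Yersinia)))).
That clade contains 19 terminal taxa: Arabidopsis, Ateles, Betula, Camponotus, Candida, Capsella, Cavia, Cedrus, Cercopithecus, Formica, Homo, Macaca, Meleagris, Meles, Pan, Raphanus, Shigella, Ursus, Yersinia.

19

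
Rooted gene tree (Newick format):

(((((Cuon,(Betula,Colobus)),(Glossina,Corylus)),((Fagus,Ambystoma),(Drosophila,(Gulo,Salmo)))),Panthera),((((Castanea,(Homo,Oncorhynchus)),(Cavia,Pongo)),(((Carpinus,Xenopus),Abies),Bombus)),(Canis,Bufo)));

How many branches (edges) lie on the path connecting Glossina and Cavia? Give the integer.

10

The MRCA of Glossina and Cavia is the root of the tree.
From Glossina up to that node: 5 branches. From Cavia up to the same node: 5 branches. Total: 5 + 5 = 10.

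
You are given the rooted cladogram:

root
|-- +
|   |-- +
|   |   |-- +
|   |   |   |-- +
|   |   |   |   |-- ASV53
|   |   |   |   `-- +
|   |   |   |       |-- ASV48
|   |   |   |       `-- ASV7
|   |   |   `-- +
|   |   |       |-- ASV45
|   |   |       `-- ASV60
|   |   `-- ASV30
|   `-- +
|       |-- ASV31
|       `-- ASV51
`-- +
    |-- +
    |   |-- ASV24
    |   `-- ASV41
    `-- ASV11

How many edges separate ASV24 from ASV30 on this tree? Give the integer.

The MRCA of ASV24 and ASV30 is the root of the tree.
From ASV24 up to that node: 3 branches. From ASV30 up to the same node: 3 branches. Total: 3 + 3 = 6.

6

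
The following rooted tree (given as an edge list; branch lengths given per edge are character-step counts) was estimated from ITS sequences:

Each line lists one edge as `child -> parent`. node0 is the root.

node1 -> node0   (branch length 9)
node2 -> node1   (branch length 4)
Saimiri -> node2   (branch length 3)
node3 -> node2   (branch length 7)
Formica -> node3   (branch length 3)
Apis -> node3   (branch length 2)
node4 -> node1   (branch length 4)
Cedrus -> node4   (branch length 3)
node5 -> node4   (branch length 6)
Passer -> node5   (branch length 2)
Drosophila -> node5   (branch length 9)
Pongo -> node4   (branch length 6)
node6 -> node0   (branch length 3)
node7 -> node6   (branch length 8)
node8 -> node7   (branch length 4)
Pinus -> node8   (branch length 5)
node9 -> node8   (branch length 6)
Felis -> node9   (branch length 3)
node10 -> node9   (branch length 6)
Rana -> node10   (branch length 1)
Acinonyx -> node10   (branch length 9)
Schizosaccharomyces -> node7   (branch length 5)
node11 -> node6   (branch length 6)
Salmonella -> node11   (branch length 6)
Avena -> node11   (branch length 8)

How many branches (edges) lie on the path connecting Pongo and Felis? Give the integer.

8

The MRCA of Pongo and Felis is the root of the tree.
From Pongo up to that node: 3 branches. From Felis up to the same node: 5 branches. Total: 3 + 5 = 8.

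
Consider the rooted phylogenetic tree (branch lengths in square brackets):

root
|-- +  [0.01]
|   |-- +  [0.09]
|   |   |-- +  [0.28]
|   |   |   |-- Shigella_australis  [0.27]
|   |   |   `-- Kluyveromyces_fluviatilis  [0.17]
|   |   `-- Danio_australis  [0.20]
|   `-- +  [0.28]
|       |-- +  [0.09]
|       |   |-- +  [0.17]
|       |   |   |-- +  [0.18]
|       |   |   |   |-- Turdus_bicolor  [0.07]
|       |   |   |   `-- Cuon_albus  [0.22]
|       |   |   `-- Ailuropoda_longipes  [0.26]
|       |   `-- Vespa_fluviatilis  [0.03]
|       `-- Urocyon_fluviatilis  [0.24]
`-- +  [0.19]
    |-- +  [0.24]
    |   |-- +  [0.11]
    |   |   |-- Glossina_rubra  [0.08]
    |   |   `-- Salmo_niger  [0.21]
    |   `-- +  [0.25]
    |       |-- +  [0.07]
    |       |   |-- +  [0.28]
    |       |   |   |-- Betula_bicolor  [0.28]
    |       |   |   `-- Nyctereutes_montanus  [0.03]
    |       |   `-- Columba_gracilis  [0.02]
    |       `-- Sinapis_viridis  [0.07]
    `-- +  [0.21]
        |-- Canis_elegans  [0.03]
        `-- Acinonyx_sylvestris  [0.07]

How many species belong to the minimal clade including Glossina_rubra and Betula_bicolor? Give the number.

The MRCA of Glossina_rubra and Betula_bicolor is the node subtending ((Glossina_rubra,Salmo_niger),(((Betula_bicolor,Nyctereutes_montanus),Columba_gracilis),Sinapis_viridis)).
That clade contains 6 terminal taxa: Betula_bicolor, Columba_gracilis, Glossina_rubra, Nyctereutes_montanus, Salmo_niger, Sinapis_viridis.

6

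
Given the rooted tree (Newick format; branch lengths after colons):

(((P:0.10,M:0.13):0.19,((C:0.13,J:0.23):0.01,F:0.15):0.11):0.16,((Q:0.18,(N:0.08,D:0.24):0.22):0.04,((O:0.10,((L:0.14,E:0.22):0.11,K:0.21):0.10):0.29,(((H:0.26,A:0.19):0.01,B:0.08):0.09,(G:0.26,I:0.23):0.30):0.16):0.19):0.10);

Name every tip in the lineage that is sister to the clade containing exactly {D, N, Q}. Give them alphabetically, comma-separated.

A, B, E, G, H, I, K, L, O

The clade containing exactly {D, N, Q} attaches to the tree at the node subtending ((Q,(N,D)),((O,((L,E),K)),(((H,A),B),(G,I)))).
The other lineage descending from that same node — the sister group — is ((O,((L,E),K)),(((H,A),B),(G,I))); its 9 tips in alphabetical order are the answer.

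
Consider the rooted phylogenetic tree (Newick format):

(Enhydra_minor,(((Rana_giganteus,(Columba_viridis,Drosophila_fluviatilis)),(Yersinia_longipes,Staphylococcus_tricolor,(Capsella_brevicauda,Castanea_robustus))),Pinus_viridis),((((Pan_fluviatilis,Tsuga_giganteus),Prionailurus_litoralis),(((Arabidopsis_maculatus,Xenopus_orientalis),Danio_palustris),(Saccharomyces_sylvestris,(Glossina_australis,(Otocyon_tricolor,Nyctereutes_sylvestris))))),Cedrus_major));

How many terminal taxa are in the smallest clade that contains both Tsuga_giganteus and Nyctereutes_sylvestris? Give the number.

10

The MRCA of Tsuga_giganteus and Nyctereutes_sylvestris is the node subtending (((Pan_fluviatilis,Tsuga_giganteus),Prionailurus_litoralis),(((Arabidopsis_maculatus,Xenopus_orientalis),Danio_palustris),(Saccharomyces_sylvestris,(Glossina_australis,(Otocyon_tricolor,Nyctereutes_sylvestris))))).
That clade contains 10 terminal taxa: Arabidopsis_maculatus, Danio_palustris, Glossina_australis, Nyctereutes_sylvestris, Otocyon_tricolor, Pan_fluviatilis, Prionailurus_litoralis, Saccharomyces_sylvestris, Tsuga_giganteus, Xenopus_orientalis.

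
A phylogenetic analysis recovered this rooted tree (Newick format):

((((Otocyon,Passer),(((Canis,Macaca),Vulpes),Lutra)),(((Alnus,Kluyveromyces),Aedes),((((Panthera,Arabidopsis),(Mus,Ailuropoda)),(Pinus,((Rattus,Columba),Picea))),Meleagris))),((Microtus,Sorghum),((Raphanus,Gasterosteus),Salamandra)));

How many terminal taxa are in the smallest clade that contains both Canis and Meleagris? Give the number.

The MRCA of Canis and Meleagris is the node subtending (((Otocyon,Passer),(((Canis,Macaca),Vulpes),Lutra)),(((Alnus,Kluyveromyces),Aedes),((((Panthera,Arabidopsis),(Mus,Ailuropoda)),(Pinus,((Rattus,Columba),Picea))),Meleagris))).
That clade contains 18 terminal taxa: Aedes, Ailuropoda, Alnus, Arabidopsis, Canis, Columba, Kluyveromyces, Lutra, Macaca, Meleagris, Mus, Otocyon, Panthera, Passer, Picea, Pinus, Rattus, Vulpes.

18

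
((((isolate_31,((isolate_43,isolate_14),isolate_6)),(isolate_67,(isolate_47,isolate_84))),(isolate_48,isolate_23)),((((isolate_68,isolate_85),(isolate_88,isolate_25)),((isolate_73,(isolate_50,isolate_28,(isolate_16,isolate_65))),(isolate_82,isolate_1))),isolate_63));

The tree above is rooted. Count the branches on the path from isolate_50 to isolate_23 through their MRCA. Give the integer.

9

The MRCA of isolate_50 and isolate_23 is the root of the tree.
From isolate_50 up to that node: 6 branches. From isolate_23 up to the same node: 3 branches. Total: 6 + 3 = 9.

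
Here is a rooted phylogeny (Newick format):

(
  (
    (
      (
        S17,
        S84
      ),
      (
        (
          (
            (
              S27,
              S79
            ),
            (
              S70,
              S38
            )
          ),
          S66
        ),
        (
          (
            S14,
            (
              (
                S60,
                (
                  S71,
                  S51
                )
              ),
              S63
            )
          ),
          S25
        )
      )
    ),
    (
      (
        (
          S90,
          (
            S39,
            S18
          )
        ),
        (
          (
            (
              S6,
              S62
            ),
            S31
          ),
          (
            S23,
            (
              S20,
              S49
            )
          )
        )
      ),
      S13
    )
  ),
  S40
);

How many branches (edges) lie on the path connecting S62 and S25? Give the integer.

The MRCA of S62 and S25 is the node subtending (((S17,S84),((((S27,S79),(S70,S38)),S66),((S14,((S60,(S71,S51)),S63)),S25))),(((S90,(S39,S18)),(((S6,S62),S31),(S23,(S20,S49)))),S13)).
From S62 up to that node: 6 branches. From S25 up to the same node: 4 branches. Total: 6 + 4 = 10.

10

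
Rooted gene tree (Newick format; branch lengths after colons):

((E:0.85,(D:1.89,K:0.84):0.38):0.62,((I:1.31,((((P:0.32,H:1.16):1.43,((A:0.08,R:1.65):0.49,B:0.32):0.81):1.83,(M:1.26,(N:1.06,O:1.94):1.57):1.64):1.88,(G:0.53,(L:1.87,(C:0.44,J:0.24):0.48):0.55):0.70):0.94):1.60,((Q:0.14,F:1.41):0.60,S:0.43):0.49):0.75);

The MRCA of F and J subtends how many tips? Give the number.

The MRCA of F and J is the node subtending ((I,((((P,H),((A,R),B)),(M,(N,O))),(G,(L,(C,J))))),((Q,F),S)).
That clade contains 16 terminal taxa: A, B, C, F, G, H, I, J, L, M, N, O, P, Q, R, S.

16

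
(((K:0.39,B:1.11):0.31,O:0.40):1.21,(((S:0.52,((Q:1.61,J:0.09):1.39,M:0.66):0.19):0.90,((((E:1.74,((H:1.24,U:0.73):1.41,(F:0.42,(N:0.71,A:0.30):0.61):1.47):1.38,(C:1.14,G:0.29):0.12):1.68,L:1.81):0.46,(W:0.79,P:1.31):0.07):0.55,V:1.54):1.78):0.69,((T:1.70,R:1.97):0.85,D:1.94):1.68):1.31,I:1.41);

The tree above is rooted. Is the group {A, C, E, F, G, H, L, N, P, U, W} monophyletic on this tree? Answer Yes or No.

Yes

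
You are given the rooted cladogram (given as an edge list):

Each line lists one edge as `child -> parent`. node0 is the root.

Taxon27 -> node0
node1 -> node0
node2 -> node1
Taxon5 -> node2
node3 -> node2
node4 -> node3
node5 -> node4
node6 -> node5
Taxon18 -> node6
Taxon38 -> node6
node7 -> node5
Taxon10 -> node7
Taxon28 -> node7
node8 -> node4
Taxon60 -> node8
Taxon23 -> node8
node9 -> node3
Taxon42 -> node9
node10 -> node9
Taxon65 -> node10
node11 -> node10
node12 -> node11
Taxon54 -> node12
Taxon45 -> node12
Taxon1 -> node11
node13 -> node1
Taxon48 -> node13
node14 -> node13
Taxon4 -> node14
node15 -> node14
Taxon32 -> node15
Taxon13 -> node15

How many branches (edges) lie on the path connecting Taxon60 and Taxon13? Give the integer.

9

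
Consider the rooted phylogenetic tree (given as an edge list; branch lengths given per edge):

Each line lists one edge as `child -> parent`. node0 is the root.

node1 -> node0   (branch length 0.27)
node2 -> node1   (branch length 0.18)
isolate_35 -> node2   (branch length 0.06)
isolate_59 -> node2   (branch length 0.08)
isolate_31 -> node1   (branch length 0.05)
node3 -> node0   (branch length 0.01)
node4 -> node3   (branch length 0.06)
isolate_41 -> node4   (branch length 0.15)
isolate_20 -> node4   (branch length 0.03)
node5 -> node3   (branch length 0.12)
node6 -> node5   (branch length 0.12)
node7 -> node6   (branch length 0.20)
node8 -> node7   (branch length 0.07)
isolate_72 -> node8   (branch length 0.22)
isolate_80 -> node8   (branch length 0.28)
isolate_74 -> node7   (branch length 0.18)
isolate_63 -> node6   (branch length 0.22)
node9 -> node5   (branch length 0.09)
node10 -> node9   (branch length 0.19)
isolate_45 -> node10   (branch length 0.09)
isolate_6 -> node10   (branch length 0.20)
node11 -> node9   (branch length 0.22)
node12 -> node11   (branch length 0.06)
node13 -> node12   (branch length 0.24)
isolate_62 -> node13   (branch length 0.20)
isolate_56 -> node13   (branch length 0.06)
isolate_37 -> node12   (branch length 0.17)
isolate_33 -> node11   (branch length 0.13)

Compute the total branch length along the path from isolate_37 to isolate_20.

0.75

The path runs isolate_37 → … → MRCA → … → isolate_20; the MRCA is the node subtending ((isolate_41,isolate_20),((((isolate_72,isolate_80),isolate_74),isolate_63),((isolate_45,isolate_6),(((isolate_62,isolate_56),isolate_37),isolate_33)))).
Branch lengths along that path: 0.17 + 0.06 + 0.22 + 0.09 + 0.12 + 0.06 + 0.03 = 0.75.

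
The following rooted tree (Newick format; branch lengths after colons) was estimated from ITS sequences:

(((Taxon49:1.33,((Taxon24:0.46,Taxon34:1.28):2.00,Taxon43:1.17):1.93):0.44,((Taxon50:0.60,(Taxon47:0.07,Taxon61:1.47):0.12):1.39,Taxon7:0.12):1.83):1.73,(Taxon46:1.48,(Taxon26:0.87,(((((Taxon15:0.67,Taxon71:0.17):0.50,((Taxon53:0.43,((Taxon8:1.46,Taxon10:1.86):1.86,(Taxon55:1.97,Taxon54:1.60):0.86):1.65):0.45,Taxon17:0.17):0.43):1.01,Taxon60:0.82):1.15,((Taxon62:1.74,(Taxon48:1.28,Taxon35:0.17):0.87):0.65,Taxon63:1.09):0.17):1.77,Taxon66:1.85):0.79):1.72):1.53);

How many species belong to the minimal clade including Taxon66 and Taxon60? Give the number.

14

The MRCA of Taxon66 and Taxon60 is the node subtending (((((Taxon15,Taxon71),((Taxon53,((Taxon8,Taxon10),(Taxon55,Taxon54))),Taxon17)),Taxon60),((Taxon62,(Taxon48,Taxon35)),Taxon63)),Taxon66).
That clade contains 14 terminal taxa: Taxon10, Taxon15, Taxon17, Taxon35, Taxon48, Taxon53, Taxon54, Taxon55, Taxon60, Taxon62, Taxon63, Taxon66, Taxon71, Taxon8.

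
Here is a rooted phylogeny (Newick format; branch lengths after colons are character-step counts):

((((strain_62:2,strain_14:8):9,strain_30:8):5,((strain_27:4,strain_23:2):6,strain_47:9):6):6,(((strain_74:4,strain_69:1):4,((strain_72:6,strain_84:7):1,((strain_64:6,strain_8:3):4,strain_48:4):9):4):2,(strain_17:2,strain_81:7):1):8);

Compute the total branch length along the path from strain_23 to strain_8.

50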